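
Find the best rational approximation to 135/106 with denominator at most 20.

14/11

Expand x = 135/106 as a continued fraction with the Euclidean algorithm:
  135 = 1*106 + 29, so a_0 = 1.
  106 = 3*29 + 19, so a_1 = 3.
  29 = 1*19 + 10, so a_2 = 1.
  19 = 1*10 + 9, so a_3 = 1.
  10 = 1*9 + 1, so a_4 = 1.
  9 = 9*1 + 0, so a_5 = 9.
so x = [1; 3, 1, 1, 1, 9].
Convergents (p_i = a_i*p_{i-1} + p_{i-2}, q_i = a_i*q_{i-1} + q_{i-2} with p_{-2}=0, p_{-1}=1, q_{-2}=1, q_{-1}=0), until the denominator exceeds 20:
  i=0: a_0=1, p_0 = 1*1 + 0 = 1, q_0 = 1*0 + 1 = 1.
  i=1: a_1=3, p_1 = 3*1 + 1 = 4, q_1 = 3*1 + 0 = 3.
  i=2: a_2=1, p_2 = 1*4 + 1 = 5, q_2 = 1*3 + 1 = 4.
  i=3: a_3=1, p_3 = 1*5 + 4 = 9, q_3 = 1*4 + 3 = 7.
  i=4: a_4=1, p_4 = 1*9 + 5 = 14, q_4 = 1*7 + 4 = 11.
  i=5: a_5=9, p_5 = 9*14 + 9 = 135, q_5 = 9*11 + 7 = 106.
q_5 = 106 > 20, so the last convergent with denominator <= 20 is p_4/q_4 = 14/11.
The closest fraction with denominator <= 20 is either p_4/q_4 or the intermediate fraction (k*p_4 + p_3)/(k*q_4 + q_3) with the largest k >= 1 whose denominator stays <= 20; these approach x as k grows, and every other convergent or intermediate fraction in range is farther away.
Largest k: floor((20 - q_3)/q_4) = floor((20 - 7)/11) = 1.
That gives (1*14 + 9)/(1*11 + 7) = 23/18.
Compare the errors: |x - 14/11| = |135*11 - 14*106|/(106*11) = 1/1166, and |x - 23/18| = |135*18 - 23*106|/(106*18) = 8/1908.
Cross-multiplying, 1*1908 = 1908 < 9328 = 8*1166, so 1/1166 is smaller: the convergent 14/11 is closer to x than 23/18.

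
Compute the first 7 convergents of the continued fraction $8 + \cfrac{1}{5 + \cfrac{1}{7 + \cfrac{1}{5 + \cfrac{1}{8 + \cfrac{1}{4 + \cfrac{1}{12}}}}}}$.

Using the convergent recurrence p_i = a_i*p_{i-1} + p_{i-2}, q_i = a_i*q_{i-1} + q_{i-2} with p_{-2}=0, p_{-1}=1, q_{-2}=1, q_{-1}=0:
  i=0: a_0=8, p_0 = 8*1 + 0 = 8, q_0 = 8*0 + 1 = 1.
  i=1: a_1=5, p_1 = 5*8 + 1 = 41, q_1 = 5*1 + 0 = 5.
  i=2: a_2=7, p_2 = 7*41 + 8 = 295, q_2 = 7*5 + 1 = 36.
  i=3: a_3=5, p_3 = 5*295 + 41 = 1516, q_3 = 5*36 + 5 = 185.
  i=4: a_4=8, p_4 = 8*1516 + 295 = 12423, q_4 = 8*185 + 36 = 1516.
  i=5: a_5=4, p_5 = 4*12423 + 1516 = 51208, q_5 = 4*1516 + 185 = 6249.
  i=6: a_6=12, p_6 = 12*51208 + 12423 = 626919, q_6 = 12*6249 + 1516 = 76504.

8/1, 41/5, 295/36, 1516/185, 12423/1516, 51208/6249, 626919/76504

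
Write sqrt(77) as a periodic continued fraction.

Write x_i = (sqrt(77) + m_i)/d_i with (m_0, d_0) = (0, 1). a_0 = floor(sqrt(77)) = 8, since 8^2 = 64 <= 77 < 81 = 9^2.
Iterate m_{i+1} = d_i*a_i - m_i, d_{i+1} = (77 - m_{i+1}^2)/d_i, a_{i+1} = floor((a_0 + m_{i+1})/d_{i+1}):
  m_1 = 1*8 - 0 = 8, d_1 = (77 - 8^2)/1 = 13/1 = 13, a_1 = floor((8 + 8)/13) = 1.
  m_2 = 13*1 - 8 = 5, d_2 = (77 - 5^2)/13 = 52/13 = 4, a_2 = floor((8 + 5)/4) = 3.
  m_3 = 4*3 - 5 = 7, d_3 = (77 - 7^2)/4 = 28/4 = 7, a_3 = floor((8 + 7)/7) = 2.
  m_4 = 7*2 - 7 = 7, d_4 = (77 - 7^2)/7 = 28/7 = 4, a_4 = floor((8 + 7)/4) = 3.
  m_5 = 4*3 - 7 = 5, d_5 = (77 - 5^2)/4 = 52/4 = 13, a_5 = floor((8 + 5)/13) = 1.
  m_6 = 13*1 - 5 = 8, d_6 = (77 - 8^2)/13 = 13/13 = 1, a_6 = floor((8 + 8)/1) = 16.
  m_7 = 1*16 - 8 = 8, d_7 = (77 - 8^2)/1 = 13/1 = 13: (m_7, d_7) = (m_1, d_1) = (8, 13), so from here the quotients repeat a_1, ..., a_6; the period length is 6.
Hence the expansion of sqrt(77) is a_0 = 8 followed by the repeating block 1, 3, 2, 3, 1, 16 (period 6).

[8; (1, 3, 2, 3, 1, 16)]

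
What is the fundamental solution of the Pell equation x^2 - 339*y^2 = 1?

First expand sqrt(339) as a continued fraction. With x_i = (sqrt(339) + m_i)/d_i and (m_0, d_0) = (0, 1): a_0 = floor(sqrt(339)) = 18, since 18^2 = 324 <= 339 < 361 = 19^2.
Iterate m_{i+1} = d_i*a_i - m_i, d_{i+1} = (339 - m_{i+1}^2)/d_i, a_{i+1} = floor((a_0 + m_{i+1})/d_{i+1}):
  m_1 = 1*18 - 0 = 18, d_1 = (339 - 18^2)/1 = 15/1 = 15, a_1 = floor((18 + 18)/15) = 2.
  m_2 = 15*2 - 18 = 12, d_2 = (339 - 12^2)/15 = 195/15 = 13, a_2 = floor((18 + 12)/13) = 2.
  m_3 = 13*2 - 12 = 14, d_3 = (339 - 14^2)/13 = 143/13 = 11, a_3 = floor((18 + 14)/11) = 2.
  m_4 = 11*2 - 14 = 8, d_4 = (339 - 8^2)/11 = 275/11 = 25, a_4 = floor((18 + 8)/25) = 1.
  m_5 = 25*1 - 8 = 17, d_5 = (339 - 17^2)/25 = 50/25 = 2, a_5 = floor((18 + 17)/2) = 17.
  m_6 = 2*17 - 17 = 17, d_6 = (339 - 17^2)/2 = 50/2 = 25, a_6 = floor((18 + 17)/25) = 1.
  m_7 = 25*1 - 17 = 8, d_7 = (339 - 8^2)/25 = 275/25 = 11, a_7 = floor((18 + 8)/11) = 2.
  m_8 = 11*2 - 8 = 14, d_8 = (339 - 14^2)/11 = 143/11 = 13, a_8 = floor((18 + 14)/13) = 2.
  m_9 = 13*2 - 14 = 12, d_9 = (339 - 12^2)/13 = 195/13 = 15, a_9 = floor((18 + 12)/15) = 2.
  m_10 = 15*2 - 12 = 18, d_10 = (339 - 18^2)/15 = 15/15 = 1, a_10 = floor((18 + 18)/1) = 36.
  m_11 = 1*36 - 18 = 18, d_11 = (339 - 18^2)/1 = 15/1 = 15: (m_11, d_11) = (m_1, d_1) = (18, 15), so from here the quotients repeat a_1, ..., a_10; the period length is 10.
So sqrt(339) = [18; (2, 2, 2, 1, 17, 1, 2, 2, 2, 36)] with period length k = 10.
k is even, so the fundamental solution of x^2 - 339y^2 = 1 is (p_{k-1}, q_{k-1}) = (p_9, q_9); compute convergents through index 9.
Convergents (p_i = a_i*p_{i-1} + p_{i-2}, q_i = a_i*q_{i-1} + q_{i-2} with p_{-2}=0, p_{-1}=1, q_{-2}=1, q_{-1}=0):
  i=0: a_0=18, p_0 = 18*1 + 0 = 18, q_0 = 18*0 + 1 = 1.
  i=1: a_1=2, p_1 = 2*18 + 1 = 37, q_1 = 2*1 + 0 = 2.
  i=2: a_2=2, p_2 = 2*37 + 18 = 92, q_2 = 2*2 + 1 = 5.
  i=3: a_3=2, p_3 = 2*92 + 37 = 221, q_3 = 2*5 + 2 = 12.
  i=4: a_4=1, p_4 = 1*221 + 92 = 313, q_4 = 1*12 + 5 = 17.
  i=5: a_5=17, p_5 = 17*313 + 221 = 5542, q_5 = 17*17 + 12 = 301.
  i=6: a_6=1, p_6 = 1*5542 + 313 = 5855, q_6 = 1*301 + 17 = 318.
  i=7: a_7=2, p_7 = 2*5855 + 5542 = 17252, q_7 = 2*318 + 301 = 937.
  i=8: a_8=2, p_8 = 2*17252 + 5855 = 40359, q_8 = 2*937 + 318 = 2192.
  i=9: a_9=2, p_9 = 2*40359 + 17252 = 97970, q_9 = 2*2192 + 937 = 5321.
Check: 97970^2 - 339*5321^2 = 9598120900 - 9598120899 = 1, so (x, y) = (97970, 5321) solves the equation, and by the theorem it is the least positive solution.

(x, y) = (97970, 5321)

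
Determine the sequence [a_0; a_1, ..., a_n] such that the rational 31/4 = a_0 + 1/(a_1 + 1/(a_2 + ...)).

[7; 1, 3]

Run the Euclidean algorithm on 31 and 4; the successive quotients are the partial quotients a_0, a_1, ... (each step inverts the fractional part left over by the previous one):
  31 = 7*4 + 3, so a_0 = 7.
  4 = 1*3 + 1, so a_1 = 1.
  3 = 3*1 + 0, so a_2 = 3.
The remainder reaches 0 after 3 divisions, so the expansion has 3 partial quotients, read off in order.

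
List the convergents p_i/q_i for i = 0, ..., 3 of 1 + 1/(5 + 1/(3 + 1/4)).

1/1, 6/5, 19/16, 82/69

Using the convergent recurrence p_i = a_i*p_{i-1} + p_{i-2}, q_i = a_i*q_{i-1} + q_{i-2} with p_{-2}=0, p_{-1}=1, q_{-2}=1, q_{-1}=0:
  i=0: a_0=1, p_0 = 1*1 + 0 = 1, q_0 = 1*0 + 1 = 1.
  i=1: a_1=5, p_1 = 5*1 + 1 = 6, q_1 = 5*1 + 0 = 5.
  i=2: a_2=3, p_2 = 3*6 + 1 = 19, q_2 = 3*5 + 1 = 16.
  i=3: a_3=4, p_3 = 4*19 + 6 = 82, q_3 = 4*16 + 5 = 69.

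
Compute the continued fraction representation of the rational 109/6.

Run the Euclidean algorithm on 109 and 6; the successive quotients are the partial quotients a_0, a_1, ... (each step inverts the fractional part left over by the previous one):
  109 = 18*6 + 1, so a_0 = 18.
  6 = 6*1 + 0, so a_1 = 6.
The remainder reaches 0 after 2 divisions, so the expansion has 2 partial quotients, read off in order.

[18; 6]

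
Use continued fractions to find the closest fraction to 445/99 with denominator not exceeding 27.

Expand x = 445/99 as a continued fraction with the Euclidean algorithm:
  445 = 4*99 + 49, so a_0 = 4.
  99 = 2*49 + 1, so a_1 = 2.
  49 = 49*1 + 0, so a_2 = 49.
so x = [4; 2, 49].
Convergents (p_i = a_i*p_{i-1} + p_{i-2}, q_i = a_i*q_{i-1} + q_{i-2} with p_{-2}=0, p_{-1}=1, q_{-2}=1, q_{-1}=0), until the denominator exceeds 27:
  i=0: a_0=4, p_0 = 4*1 + 0 = 4, q_0 = 4*0 + 1 = 1.
  i=1: a_1=2, p_1 = 2*4 + 1 = 9, q_1 = 2*1 + 0 = 2.
  i=2: a_2=49, p_2 = 49*9 + 4 = 445, q_2 = 49*2 + 1 = 99.
q_2 = 99 > 27, so the last convergent with denominator <= 27 is p_1/q_1 = 9/2.
The closest fraction with denominator <= 27 is either p_1/q_1 or the intermediate fraction (k*p_1 + p_0)/(k*q_1 + q_0) with the largest k >= 1 whose denominator stays <= 27; these approach x as k grows, and every other convergent or intermediate fraction in range is farther away.
Largest k: floor((27 - q_0)/q_1) = floor((27 - 1)/2) = 13.
That gives (13*9 + 4)/(13*2 + 1) = 121/27.
Compare the errors: |x - 9/2| = |445*2 - 9*99|/(99*2) = 1/198, and |x - 121/27| = |445*27 - 121*99|/(99*27) = 36/2673.
Cross-multiplying, 1*2673 = 2673 < 7128 = 36*198, so 1/198 is smaller: the convergent 9/2 is closer to x than 121/27.

9/2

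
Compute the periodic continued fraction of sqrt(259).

[16; (10, 1, 2, 3, 4, 3, 2, 1, 10, 32)]

Write x_i = (sqrt(259) + m_i)/d_i with (m_0, d_0) = (0, 1). a_0 = floor(sqrt(259)) = 16, since 16^2 = 256 <= 259 < 289 = 17^2.
Iterate m_{i+1} = d_i*a_i - m_i, d_{i+1} = (259 - m_{i+1}^2)/d_i, a_{i+1} = floor((a_0 + m_{i+1})/d_{i+1}):
  m_1 = 1*16 - 0 = 16, d_1 = (259 - 16^2)/1 = 3/1 = 3, a_1 = floor((16 + 16)/3) = 10.
  m_2 = 3*10 - 16 = 14, d_2 = (259 - 14^2)/3 = 63/3 = 21, a_2 = floor((16 + 14)/21) = 1.
  m_3 = 21*1 - 14 = 7, d_3 = (259 - 7^2)/21 = 210/21 = 10, a_3 = floor((16 + 7)/10) = 2.
  m_4 = 10*2 - 7 = 13, d_4 = (259 - 13^2)/10 = 90/10 = 9, a_4 = floor((16 + 13)/9) = 3.
  m_5 = 9*3 - 13 = 14, d_5 = (259 - 14^2)/9 = 63/9 = 7, a_5 = floor((16 + 14)/7) = 4.
  m_6 = 7*4 - 14 = 14, d_6 = (259 - 14^2)/7 = 63/7 = 9, a_6 = floor((16 + 14)/9) = 3.
  m_7 = 9*3 - 14 = 13, d_7 = (259 - 13^2)/9 = 90/9 = 10, a_7 = floor((16 + 13)/10) = 2.
  m_8 = 10*2 - 13 = 7, d_8 = (259 - 7^2)/10 = 210/10 = 21, a_8 = floor((16 + 7)/21) = 1.
  m_9 = 21*1 - 7 = 14, d_9 = (259 - 14^2)/21 = 63/21 = 3, a_9 = floor((16 + 14)/3) = 10.
  m_10 = 3*10 - 14 = 16, d_10 = (259 - 16^2)/3 = 3/3 = 1, a_10 = floor((16 + 16)/1) = 32.
  m_11 = 1*32 - 16 = 16, d_11 = (259 - 16^2)/1 = 3/1 = 3: (m_11, d_11) = (m_1, d_1) = (16, 3), so from here the quotients repeat a_1, ..., a_10; the period length is 10.
Hence the expansion of sqrt(259) is a_0 = 16 followed by the repeating block 10, 1, 2, 3, 4, 3, 2, 1, 10, 32 (period 10).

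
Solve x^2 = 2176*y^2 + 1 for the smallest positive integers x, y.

(x, y) = (11995201, 257145)

First expand sqrt(2176) as a continued fraction. With x_i = (sqrt(2176) + m_i)/d_i and (m_0, d_0) = (0, 1): a_0 = floor(sqrt(2176)) = 46, since 46^2 = 2116 <= 2176 < 2209 = 47^2.
Iterate m_{i+1} = d_i*a_i - m_i, d_{i+1} = (2176 - m_{i+1}^2)/d_i, a_{i+1} = floor((a_0 + m_{i+1})/d_{i+1}):
  m_1 = 1*46 - 0 = 46, d_1 = (2176 - 46^2)/1 = 60/1 = 60, a_1 = floor((46 + 46)/60) = 1.
  m_2 = 60*1 - 46 = 14, d_2 = (2176 - 14^2)/60 = 1980/60 = 33, a_2 = floor((46 + 14)/33) = 1.
  m_3 = 33*1 - 14 = 19, d_3 = (2176 - 19^2)/33 = 1815/33 = 55, a_3 = floor((46 + 19)/55) = 1.
  m_4 = 55*1 - 19 = 36, d_4 = (2176 - 36^2)/55 = 880/55 = 16, a_4 = floor((46 + 36)/16) = 5.
  m_5 = 16*5 - 36 = 44, d_5 = (2176 - 44^2)/16 = 240/16 = 15, a_5 = floor((46 + 44)/15) = 6.
  m_6 = 15*6 - 44 = 46, d_6 = (2176 - 46^2)/15 = 60/15 = 4, a_6 = floor((46 + 46)/4) = 23.
  m_7 = 4*23 - 46 = 46, d_7 = (2176 - 46^2)/4 = 60/4 = 15, a_7 = floor((46 + 46)/15) = 6.
  m_8 = 15*6 - 46 = 44, d_8 = (2176 - 44^2)/15 = 240/15 = 16, a_8 = floor((46 + 44)/16) = 5.
  m_9 = 16*5 - 44 = 36, d_9 = (2176 - 36^2)/16 = 880/16 = 55, a_9 = floor((46 + 36)/55) = 1.
  m_10 = 55*1 - 36 = 19, d_10 = (2176 - 19^2)/55 = 1815/55 = 33, a_10 = floor((46 + 19)/33) = 1.
  m_11 = 33*1 - 19 = 14, d_11 = (2176 - 14^2)/33 = 1980/33 = 60, a_11 = floor((46 + 14)/60) = 1.
  m_12 = 60*1 - 14 = 46, d_12 = (2176 - 46^2)/60 = 60/60 = 1, a_12 = floor((46 + 46)/1) = 92.
  m_13 = 1*92 - 46 = 46, d_13 = (2176 - 46^2)/1 = 60/1 = 60: (m_13, d_13) = (m_1, d_1) = (46, 60), so from here the quotients repeat a_1, ..., a_12; the period length is 12.
So sqrt(2176) = [46; (1, 1, 1, 5, 6, 23, 6, 5, 1, 1, 1, 92)] with period length k = 12.
k is even, so the fundamental solution of x^2 - 2176y^2 = 1 is (p_{k-1}, q_{k-1}) = (p_11, q_11); compute convergents through index 11.
Convergents (p_i = a_i*p_{i-1} + p_{i-2}, q_i = a_i*q_{i-1} + q_{i-2} with p_{-2}=0, p_{-1}=1, q_{-2}=1, q_{-1}=0):
  i=0: a_0=46, p_0 = 46*1 + 0 = 46, q_0 = 46*0 + 1 = 1.
  i=1: a_1=1, p_1 = 1*46 + 1 = 47, q_1 = 1*1 + 0 = 1.
  i=2: a_2=1, p_2 = 1*47 + 46 = 93, q_2 = 1*1 + 1 = 2.
  i=3: a_3=1, p_3 = 1*93 + 47 = 140, q_3 = 1*2 + 1 = 3.
  i=4: a_4=5, p_4 = 5*140 + 93 = 793, q_4 = 5*3 + 2 = 17.
  i=5: a_5=6, p_5 = 6*793 + 140 = 4898, q_5 = 6*17 + 3 = 105.
  i=6: a_6=23, p_6 = 23*4898 + 793 = 113447, q_6 = 23*105 + 17 = 2432.
  i=7: a_7=6, p_7 = 6*113447 + 4898 = 685580, q_7 = 6*2432 + 105 = 14697.
  i=8: a_8=5, p_8 = 5*685580 + 113447 = 3541347, q_8 = 5*14697 + 2432 = 75917.
  i=9: a_9=1, p_9 = 1*3541347 + 685580 = 4226927, q_9 = 1*75917 + 14697 = 90614.
  i=10: a_10=1, p_10 = 1*4226927 + 3541347 = 7768274, q_10 = 1*90614 + 75917 = 166531.
  i=11: a_11=1, p_11 = 1*7768274 + 4226927 = 11995201, q_11 = 1*166531 + 90614 = 257145.
Check: 11995201^2 - 2176*257145^2 = 143884847030401 - 143884847030400 = 1, so (x, y) = (11995201, 257145) solves the equation, and by the theorem it is the least positive solution.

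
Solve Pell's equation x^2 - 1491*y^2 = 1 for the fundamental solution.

First expand sqrt(1491) as a continued fraction. With x_i = (sqrt(1491) + m_i)/d_i and (m_0, d_0) = (0, 1): a_0 = floor(sqrt(1491)) = 38, since 38^2 = 1444 <= 1491 < 1521 = 39^2.
Iterate m_{i+1} = d_i*a_i - m_i, d_{i+1} = (1491 - m_{i+1}^2)/d_i, a_{i+1} = floor((a_0 + m_{i+1})/d_{i+1}):
  m_1 = 1*38 - 0 = 38, d_1 = (1491 - 38^2)/1 = 47/1 = 47, a_1 = floor((38 + 38)/47) = 1.
  m_2 = 47*1 - 38 = 9, d_2 = (1491 - 9^2)/47 = 1410/47 = 30, a_2 = floor((38 + 9)/30) = 1.
  m_3 = 30*1 - 9 = 21, d_3 = (1491 - 21^2)/30 = 1050/30 = 35, a_3 = floor((38 + 21)/35) = 1.
  m_4 = 35*1 - 21 = 14, d_4 = (1491 - 14^2)/35 = 1295/35 = 37, a_4 = floor((38 + 14)/37) = 1.
  m_5 = 37*1 - 14 = 23, d_5 = (1491 - 23^2)/37 = 962/37 = 26, a_5 = floor((38 + 23)/26) = 2.
  m_6 = 26*2 - 23 = 29, d_6 = (1491 - 29^2)/26 = 650/26 = 25, a_6 = floor((38 + 29)/25) = 2.
  m_7 = 25*2 - 29 = 21, d_7 = (1491 - 21^2)/25 = 1050/25 = 42, a_7 = floor((38 + 21)/42) = 1.
  m_8 = 42*1 - 21 = 21, d_8 = (1491 - 21^2)/42 = 1050/42 = 25, a_8 = floor((38 + 21)/25) = 2.
  m_9 = 25*2 - 21 = 29, d_9 = (1491 - 29^2)/25 = 650/25 = 26, a_9 = floor((38 + 29)/26) = 2.
  m_10 = 26*2 - 29 = 23, d_10 = (1491 - 23^2)/26 = 962/26 = 37, a_10 = floor((38 + 23)/37) = 1.
  m_11 = 37*1 - 23 = 14, d_11 = (1491 - 14^2)/37 = 1295/37 = 35, a_11 = floor((38 + 14)/35) = 1.
  m_12 = 35*1 - 14 = 21, d_12 = (1491 - 21^2)/35 = 1050/35 = 30, a_12 = floor((38 + 21)/30) = 1.
  m_13 = 30*1 - 21 = 9, d_13 = (1491 - 9^2)/30 = 1410/30 = 47, a_13 = floor((38 + 9)/47) = 1.
  m_14 = 47*1 - 9 = 38, d_14 = (1491 - 38^2)/47 = 47/47 = 1, a_14 = floor((38 + 38)/1) = 76.
  m_15 = 1*76 - 38 = 38, d_15 = (1491 - 38^2)/1 = 47/1 = 47: (m_15, d_15) = (m_1, d_1) = (38, 47), so from here the quotients repeat a_1, ..., a_14; the period length is 14.
So sqrt(1491) = [38; (1, 1, 1, 1, 2, 2, 1, 2, 2, 1, 1, 1, 1, 76)] with period length k = 14.
k is even, so the fundamental solution of x^2 - 1491y^2 = 1 is (p_{k-1}, q_{k-1}) = (p_13, q_13); compute convergents through index 13.
Convergents (p_i = a_i*p_{i-1} + p_{i-2}, q_i = a_i*q_{i-1} + q_{i-2} with p_{-2}=0, p_{-1}=1, q_{-2}=1, q_{-1}=0):
  i=0: a_0=38, p_0 = 38*1 + 0 = 38, q_0 = 38*0 + 1 = 1.
  i=1: a_1=1, p_1 = 1*38 + 1 = 39, q_1 = 1*1 + 0 = 1.
  i=2: a_2=1, p_2 = 1*39 + 38 = 77, q_2 = 1*1 + 1 = 2.
  i=3: a_3=1, p_3 = 1*77 + 39 = 116, q_3 = 1*2 + 1 = 3.
  i=4: a_4=1, p_4 = 1*116 + 77 = 193, q_4 = 1*3 + 2 = 5.
  i=5: a_5=2, p_5 = 2*193 + 116 = 502, q_5 = 2*5 + 3 = 13.
  i=6: a_6=2, p_6 = 2*502 + 193 = 1197, q_6 = 2*13 + 5 = 31.
  i=7: a_7=1, p_7 = 1*1197 + 502 = 1699, q_7 = 1*31 + 13 = 44.
  i=8: a_8=2, p_8 = 2*1699 + 1197 = 4595, q_8 = 2*44 + 31 = 119.
  i=9: a_9=2, p_9 = 2*4595 + 1699 = 10889, q_9 = 2*119 + 44 = 282.
  i=10: a_10=1, p_10 = 1*10889 + 4595 = 15484, q_10 = 1*282 + 119 = 401.
  i=11: a_11=1, p_11 = 1*15484 + 10889 = 26373, q_11 = 1*401 + 282 = 683.
  i=12: a_12=1, p_12 = 1*26373 + 15484 = 41857, q_12 = 1*683 + 401 = 1084.
  i=13: a_13=1, p_13 = 1*41857 + 26373 = 68230, q_13 = 1*1084 + 683 = 1767.
Check: 68230^2 - 1491*1767^2 = 4655332900 - 4655332899 = 1, so (x, y) = (68230, 1767) solves the equation, and by the theorem it is the least positive solution.

(x, y) = (68230, 1767)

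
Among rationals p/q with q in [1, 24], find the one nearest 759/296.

59/23

Expand x = 759/296 as a continued fraction with the Euclidean algorithm:
  759 = 2*296 + 167, so a_0 = 2.
  296 = 1*167 + 129, so a_1 = 1.
  167 = 1*129 + 38, so a_2 = 1.
  129 = 3*38 + 15, so a_3 = 3.
  38 = 2*15 + 8, so a_4 = 2.
  15 = 1*8 + 7, so a_5 = 1.
  8 = 1*7 + 1, so a_6 = 1.
  7 = 7*1 + 0, so a_7 = 7.
so x = [2; 1, 1, 3, 2, 1, 1, 7].
Convergents (p_i = a_i*p_{i-1} + p_{i-2}, q_i = a_i*q_{i-1} + q_{i-2} with p_{-2}=0, p_{-1}=1, q_{-2}=1, q_{-1}=0), until the denominator exceeds 24:
  i=0: a_0=2, p_0 = 2*1 + 0 = 2, q_0 = 2*0 + 1 = 1.
  i=1: a_1=1, p_1 = 1*2 + 1 = 3, q_1 = 1*1 + 0 = 1.
  i=2: a_2=1, p_2 = 1*3 + 2 = 5, q_2 = 1*1 + 1 = 2.
  i=3: a_3=3, p_3 = 3*5 + 3 = 18, q_3 = 3*2 + 1 = 7.
  i=4: a_4=2, p_4 = 2*18 + 5 = 41, q_4 = 2*7 + 2 = 16.
  i=5: a_5=1, p_5 = 1*41 + 18 = 59, q_5 = 1*16 + 7 = 23.
  i=6: a_6=1, p_6 = 1*59 + 41 = 100, q_6 = 1*23 + 16 = 39.
q_6 = 39 > 24, so the last convergent with denominator <= 24 is p_5/q_5 = 59/23.
The closest fraction with denominator <= 24 is either p_5/q_5 or the intermediate fraction (k*p_5 + p_4)/(k*q_5 + q_4) with the largest k >= 1 whose denominator stays <= 24; these approach x as k grows, and every other convergent or intermediate fraction in range is farther away.
Largest k: floor((24 - q_4)/q_5) = floor((24 - 16)/23) = 0.
Since k = 0, no intermediate fraction beyond p_5/q_5 has denominator <= 24, so the convergent 59/23 is the closest (its error is |759*23 - 59*296|/(296*23) = 7/6808).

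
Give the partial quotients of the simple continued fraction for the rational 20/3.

[6; 1, 2]

Run the Euclidean algorithm on 20 and 3; the successive quotients are the partial quotients a_0, a_1, ... (each step inverts the fractional part left over by the previous one):
  20 = 6*3 + 2, so a_0 = 6.
  3 = 1*2 + 1, so a_1 = 1.
  2 = 2*1 + 0, so a_2 = 2.
The remainder reaches 0 after 3 divisions, so the expansion has 3 partial quotients, read off in order.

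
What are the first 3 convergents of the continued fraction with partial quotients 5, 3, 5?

Using the convergent recurrence p_i = a_i*p_{i-1} + p_{i-2}, q_i = a_i*q_{i-1} + q_{i-2} with p_{-2}=0, p_{-1}=1, q_{-2}=1, q_{-1}=0:
  i=0: a_0=5, p_0 = 5*1 + 0 = 5, q_0 = 5*0 + 1 = 1.
  i=1: a_1=3, p_1 = 3*5 + 1 = 16, q_1 = 3*1 + 0 = 3.
  i=2: a_2=5, p_2 = 5*16 + 5 = 85, q_2 = 5*3 + 1 = 16.

5/1, 16/3, 85/16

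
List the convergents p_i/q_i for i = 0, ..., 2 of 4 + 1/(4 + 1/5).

Using the convergent recurrence p_i = a_i*p_{i-1} + p_{i-2}, q_i = a_i*q_{i-1} + q_{i-2} with p_{-2}=0, p_{-1}=1, q_{-2}=1, q_{-1}=0:
  i=0: a_0=4, p_0 = 4*1 + 0 = 4, q_0 = 4*0 + 1 = 1.
  i=1: a_1=4, p_1 = 4*4 + 1 = 17, q_1 = 4*1 + 0 = 4.
  i=2: a_2=5, p_2 = 5*17 + 4 = 89, q_2 = 5*4 + 1 = 21.

4/1, 17/4, 89/21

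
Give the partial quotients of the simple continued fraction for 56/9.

[6; 4, 2]

Run the Euclidean algorithm on 56 and 9; the successive quotients are the partial quotients a_0, a_1, ... (each step inverts the fractional part left over by the previous one):
  56 = 6*9 + 2, so a_0 = 6.
  9 = 4*2 + 1, so a_1 = 4.
  2 = 2*1 + 0, so a_2 = 2.
The remainder reaches 0 after 3 divisions, so the expansion has 3 partial quotients, read off in order.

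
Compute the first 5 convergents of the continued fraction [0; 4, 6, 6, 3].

0/1, 1/4, 6/25, 37/154, 117/487

Using the convergent recurrence p_i = a_i*p_{i-1} + p_{i-2}, q_i = a_i*q_{i-1} + q_{i-2} with p_{-2}=0, p_{-1}=1, q_{-2}=1, q_{-1}=0:
  i=0: a_0=0, p_0 = 0*1 + 0 = 0, q_0 = 0*0 + 1 = 1.
  i=1: a_1=4, p_1 = 4*0 + 1 = 1, q_1 = 4*1 + 0 = 4.
  i=2: a_2=6, p_2 = 6*1 + 0 = 6, q_2 = 6*4 + 1 = 25.
  i=3: a_3=6, p_3 = 6*6 + 1 = 37, q_3 = 6*25 + 4 = 154.
  i=4: a_4=3, p_4 = 3*37 + 6 = 117, q_4 = 3*154 + 25 = 487.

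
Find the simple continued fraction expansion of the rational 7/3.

[2; 3]

Run the Euclidean algorithm on 7 and 3; the successive quotients are the partial quotients a_0, a_1, ... (each step inverts the fractional part left over by the previous one):
  7 = 2*3 + 1, so a_0 = 2.
  3 = 3*1 + 0, so a_1 = 3.
The remainder reaches 0 after 2 divisions, so the expansion has 2 partial quotients, read off in order.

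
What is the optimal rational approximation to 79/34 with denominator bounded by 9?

Expand x = 79/34 as a continued fraction with the Euclidean algorithm:
  79 = 2*34 + 11, so a_0 = 2.
  34 = 3*11 + 1, so a_1 = 3.
  11 = 11*1 + 0, so a_2 = 11.
so x = [2; 3, 11].
Convergents (p_i = a_i*p_{i-1} + p_{i-2}, q_i = a_i*q_{i-1} + q_{i-2} with p_{-2}=0, p_{-1}=1, q_{-2}=1, q_{-1}=0), until the denominator exceeds 9:
  i=0: a_0=2, p_0 = 2*1 + 0 = 2, q_0 = 2*0 + 1 = 1.
  i=1: a_1=3, p_1 = 3*2 + 1 = 7, q_1 = 3*1 + 0 = 3.
  i=2: a_2=11, p_2 = 11*7 + 2 = 79, q_2 = 11*3 + 1 = 34.
q_2 = 34 > 9, so the last convergent with denominator <= 9 is p_1/q_1 = 7/3.
The closest fraction with denominator <= 9 is either p_1/q_1 or the intermediate fraction (k*p_1 + p_0)/(k*q_1 + q_0) with the largest k >= 1 whose denominator stays <= 9; these approach x as k grows, and every other convergent or intermediate fraction in range is farther away.
Largest k: floor((9 - q_0)/q_1) = floor((9 - 1)/3) = 2.
That gives (2*7 + 2)/(2*3 + 1) = 16/7.
Compare the errors: |x - 7/3| = |79*3 - 7*34|/(34*3) = 1/102, and |x - 16/7| = |79*7 - 16*34|/(34*7) = 9/238.
Cross-multiplying, 1*238 = 238 < 918 = 9*102, so 1/102 is smaller: the convergent 7/3 is closer to x than 16/7.

7/3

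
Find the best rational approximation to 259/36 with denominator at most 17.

36/5

Expand x = 259/36 as a continued fraction with the Euclidean algorithm:
  259 = 7*36 + 7, so a_0 = 7.
  36 = 5*7 + 1, so a_1 = 5.
  7 = 7*1 + 0, so a_2 = 7.
so x = [7; 5, 7].
Convergents (p_i = a_i*p_{i-1} + p_{i-2}, q_i = a_i*q_{i-1} + q_{i-2} with p_{-2}=0, p_{-1}=1, q_{-2}=1, q_{-1}=0), until the denominator exceeds 17:
  i=0: a_0=7, p_0 = 7*1 + 0 = 7, q_0 = 7*0 + 1 = 1.
  i=1: a_1=5, p_1 = 5*7 + 1 = 36, q_1 = 5*1 + 0 = 5.
  i=2: a_2=7, p_2 = 7*36 + 7 = 259, q_2 = 7*5 + 1 = 36.
q_2 = 36 > 17, so the last convergent with denominator <= 17 is p_1/q_1 = 36/5.
The closest fraction with denominator <= 17 is either p_1/q_1 or the intermediate fraction (k*p_1 + p_0)/(k*q_1 + q_0) with the largest k >= 1 whose denominator stays <= 17; these approach x as k grows, and every other convergent or intermediate fraction in range is farther away.
Largest k: floor((17 - q_0)/q_1) = floor((17 - 1)/5) = 3.
That gives (3*36 + 7)/(3*5 + 1) = 115/16.
Compare the errors: |x - 36/5| = |259*5 - 36*36|/(36*5) = 1/180, and |x - 115/16| = |259*16 - 115*36|/(36*16) = 4/576.
Cross-multiplying, 1*576 = 576 < 720 = 4*180, so 1/180 is smaller: the convergent 36/5 is closer to x than 115/16.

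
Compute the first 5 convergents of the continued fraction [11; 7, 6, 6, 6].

11/1, 78/7, 479/43, 2952/265, 18191/1633

Using the convergent recurrence p_i = a_i*p_{i-1} + p_{i-2}, q_i = a_i*q_{i-1} + q_{i-2} with p_{-2}=0, p_{-1}=1, q_{-2}=1, q_{-1}=0:
  i=0: a_0=11, p_0 = 11*1 + 0 = 11, q_0 = 11*0 + 1 = 1.
  i=1: a_1=7, p_1 = 7*11 + 1 = 78, q_1 = 7*1 + 0 = 7.
  i=2: a_2=6, p_2 = 6*78 + 11 = 479, q_2 = 6*7 + 1 = 43.
  i=3: a_3=6, p_3 = 6*479 + 78 = 2952, q_3 = 6*43 + 7 = 265.
  i=4: a_4=6, p_4 = 6*2952 + 479 = 18191, q_4 = 6*265 + 43 = 1633.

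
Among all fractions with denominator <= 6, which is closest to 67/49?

Expand x = 67/49 as a continued fraction with the Euclidean algorithm:
  67 = 1*49 + 18, so a_0 = 1.
  49 = 2*18 + 13, so a_1 = 2.
  18 = 1*13 + 5, so a_2 = 1.
  13 = 2*5 + 3, so a_3 = 2.
  5 = 1*3 + 2, so a_4 = 1.
  3 = 1*2 + 1, so a_5 = 1.
  2 = 2*1 + 0, so a_6 = 2.
so x = [1; 2, 1, 2, 1, 1, 2].
Convergents (p_i = a_i*p_{i-1} + p_{i-2}, q_i = a_i*q_{i-1} + q_{i-2} with p_{-2}=0, p_{-1}=1, q_{-2}=1, q_{-1}=0), until the denominator exceeds 6:
  i=0: a_0=1, p_0 = 1*1 + 0 = 1, q_0 = 1*0 + 1 = 1.
  i=1: a_1=2, p_1 = 2*1 + 1 = 3, q_1 = 2*1 + 0 = 2.
  i=2: a_2=1, p_2 = 1*3 + 1 = 4, q_2 = 1*2 + 1 = 3.
  i=3: a_3=2, p_3 = 2*4 + 3 = 11, q_3 = 2*3 + 2 = 8.
q_3 = 8 > 6, so the last convergent with denominator <= 6 is p_2/q_2 = 4/3.
The closest fraction with denominator <= 6 is either p_2/q_2 or the intermediate fraction (k*p_2 + p_1)/(k*q_2 + q_1) with the largest k >= 1 whose denominator stays <= 6; these approach x as k grows, and every other convergent or intermediate fraction in range is farther away.
Largest k: floor((6 - q_1)/q_2) = floor((6 - 2)/3) = 1.
That gives (1*4 + 3)/(1*3 + 2) = 7/5.
Compare the errors: |x - 4/3| = |67*3 - 4*49|/(49*3) = 5/147, and |x - 7/5| = |67*5 - 7*49|/(49*5) = 8/245.
Cross-multiplying, 8*147 = 1176 < 1225 = 5*245, so 8/245 is smaller: the intermediate fraction 7/5 is closer to x than 4/3.

7/5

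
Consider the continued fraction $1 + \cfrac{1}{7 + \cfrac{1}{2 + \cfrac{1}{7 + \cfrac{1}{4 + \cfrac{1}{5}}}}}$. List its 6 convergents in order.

Using the convergent recurrence p_i = a_i*p_{i-1} + p_{i-2}, q_i = a_i*q_{i-1} + q_{i-2} with p_{-2}=0, p_{-1}=1, q_{-2}=1, q_{-1}=0:
  i=0: a_0=1, p_0 = 1*1 + 0 = 1, q_0 = 1*0 + 1 = 1.
  i=1: a_1=7, p_1 = 7*1 + 1 = 8, q_1 = 7*1 + 0 = 7.
  i=2: a_2=2, p_2 = 2*8 + 1 = 17, q_2 = 2*7 + 1 = 15.
  i=3: a_3=7, p_3 = 7*17 + 8 = 127, q_3 = 7*15 + 7 = 112.
  i=4: a_4=4, p_4 = 4*127 + 17 = 525, q_4 = 4*112 + 15 = 463.
  i=5: a_5=5, p_5 = 5*525 + 127 = 2752, q_5 = 5*463 + 112 = 2427.

1/1, 8/7, 17/15, 127/112, 525/463, 2752/2427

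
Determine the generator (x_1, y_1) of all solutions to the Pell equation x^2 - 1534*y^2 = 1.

(x, y) = (235, 6)

First expand sqrt(1534) as a continued fraction. With x_i = (sqrt(1534) + m_i)/d_i and (m_0, d_0) = (0, 1): a_0 = floor(sqrt(1534)) = 39, since 39^2 = 1521 <= 1534 < 1600 = 40^2.
Iterate m_{i+1} = d_i*a_i - m_i, d_{i+1} = (1534 - m_{i+1}^2)/d_i, a_{i+1} = floor((a_0 + m_{i+1})/d_{i+1}):
  m_1 = 1*39 - 0 = 39, d_1 = (1534 - 39^2)/1 = 13/1 = 13, a_1 = floor((39 + 39)/13) = 6.
  m_2 = 13*6 - 39 = 39, d_2 = (1534 - 39^2)/13 = 13/13 = 1, a_2 = floor((39 + 39)/1) = 78.
  m_3 = 1*78 - 39 = 39, d_3 = (1534 - 39^2)/1 = 13/1 = 13: (m_3, d_3) = (m_1, d_1) = (39, 13), so from here the quotients repeat a_1, a_2; the period length is 2.
So sqrt(1534) = [39; (6, 78)] with period length k = 2.
k is even, so the fundamental solution of x^2 - 1534y^2 = 1 is (p_{k-1}, q_{k-1}) = (p_1, q_1); compute convergents through index 1.
Convergents (p_i = a_i*p_{i-1} + p_{i-2}, q_i = a_i*q_{i-1} + q_{i-2} with p_{-2}=0, p_{-1}=1, q_{-2}=1, q_{-1}=0):
  i=0: a_0=39, p_0 = 39*1 + 0 = 39, q_0 = 39*0 + 1 = 1.
  i=1: a_1=6, p_1 = 6*39 + 1 = 235, q_1 = 6*1 + 0 = 6.
Check: 235^2 - 1534*6^2 = 55225 - 55224 = 1, so (x, y) = (235, 6) solves the equation, and by the theorem it is the least positive solution.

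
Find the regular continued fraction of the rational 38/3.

Run the Euclidean algorithm on 38 and 3; the successive quotients are the partial quotients a_0, a_1, ... (each step inverts the fractional part left over by the previous one):
  38 = 12*3 + 2, so a_0 = 12.
  3 = 1*2 + 1, so a_1 = 1.
  2 = 2*1 + 0, so a_2 = 2.
The remainder reaches 0 after 3 divisions, so the expansion has 3 partial quotients, read off in order.

[12; 1, 2]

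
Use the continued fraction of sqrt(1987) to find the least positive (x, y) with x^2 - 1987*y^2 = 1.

First expand sqrt(1987) as a continued fraction. With x_i = (sqrt(1987) + m_i)/d_i and (m_0, d_0) = (0, 1): a_0 = floor(sqrt(1987)) = 44, since 44^2 = 1936 <= 1987 < 2025 = 45^2.
Iterate m_{i+1} = d_i*a_i - m_i, d_{i+1} = (1987 - m_{i+1}^2)/d_i, a_{i+1} = floor((a_0 + m_{i+1})/d_{i+1}):
  m_1 = 1*44 - 0 = 44, d_1 = (1987 - 44^2)/1 = 51/1 = 51, a_1 = floor((44 + 44)/51) = 1.
  m_2 = 51*1 - 44 = 7, d_2 = (1987 - 7^2)/51 = 1938/51 = 38, a_2 = floor((44 + 7)/38) = 1.
  m_3 = 38*1 - 7 = 31, d_3 = (1987 - 31^2)/38 = 1026/38 = 27, a_3 = floor((44 + 31)/27) = 2.
  m_4 = 27*2 - 31 = 23, d_4 = (1987 - 23^2)/27 = 1458/27 = 54, a_4 = floor((44 + 23)/54) = 1.
  m_5 = 54*1 - 23 = 31, d_5 = (1987 - 31^2)/54 = 1026/54 = 19, a_5 = floor((44 + 31)/19) = 3.
  m_6 = 19*3 - 31 = 26, d_6 = (1987 - 26^2)/19 = 1311/19 = 69, a_6 = floor((44 + 26)/69) = 1.
  m_7 = 69*1 - 26 = 43, d_7 = (1987 - 43^2)/69 = 138/69 = 2, a_7 = floor((44 + 43)/2) = 43.
  m_8 = 2*43 - 43 = 43, d_8 = (1987 - 43^2)/2 = 138/2 = 69, a_8 = floor((44 + 43)/69) = 1.
  m_9 = 69*1 - 43 = 26, d_9 = (1987 - 26^2)/69 = 1311/69 = 19, a_9 = floor((44 + 26)/19) = 3.
  m_10 = 19*3 - 26 = 31, d_10 = (1987 - 31^2)/19 = 1026/19 = 54, a_10 = floor((44 + 31)/54) = 1.
  m_11 = 54*1 - 31 = 23, d_11 = (1987 - 23^2)/54 = 1458/54 = 27, a_11 = floor((44 + 23)/27) = 2.
  m_12 = 27*2 - 23 = 31, d_12 = (1987 - 31^2)/27 = 1026/27 = 38, a_12 = floor((44 + 31)/38) = 1.
  m_13 = 38*1 - 31 = 7, d_13 = (1987 - 7^2)/38 = 1938/38 = 51, a_13 = floor((44 + 7)/51) = 1.
  m_14 = 51*1 - 7 = 44, d_14 = (1987 - 44^2)/51 = 51/51 = 1, a_14 = floor((44 + 44)/1) = 88.
  m_15 = 1*88 - 44 = 44, d_15 = (1987 - 44^2)/1 = 51/1 = 51: (m_15, d_15) = (m_1, d_1) = (44, 51), so from here the quotients repeat a_1, ..., a_14; the period length is 14.
So sqrt(1987) = [44; (1, 1, 2, 1, 3, 1, 43, 1, 3, 1, 2, 1, 1, 88)] with period length k = 14.
k is even, so the fundamental solution of x^2 - 1987y^2 = 1 is (p_{k-1}, q_{k-1}) = (p_13, q_13); compute convergents through index 13.
Convergents (p_i = a_i*p_{i-1} + p_{i-2}, q_i = a_i*q_{i-1} + q_{i-2} with p_{-2}=0, p_{-1}=1, q_{-2}=1, q_{-1}=0):
  i=0: a_0=44, p_0 = 44*1 + 0 = 44, q_0 = 44*0 + 1 = 1.
  i=1: a_1=1, p_1 = 1*44 + 1 = 45, q_1 = 1*1 + 0 = 1.
  i=2: a_2=1, p_2 = 1*45 + 44 = 89, q_2 = 1*1 + 1 = 2.
  i=3: a_3=2, p_3 = 2*89 + 45 = 223, q_3 = 2*2 + 1 = 5.
  i=4: a_4=1, p_4 = 1*223 + 89 = 312, q_4 = 1*5 + 2 = 7.
  i=5: a_5=3, p_5 = 3*312 + 223 = 1159, q_5 = 3*7 + 5 = 26.
  i=6: a_6=1, p_6 = 1*1159 + 312 = 1471, q_6 = 1*26 + 7 = 33.
  i=7: a_7=43, p_7 = 43*1471 + 1159 = 64412, q_7 = 43*33 + 26 = 1445.
  i=8: a_8=1, p_8 = 1*64412 + 1471 = 65883, q_8 = 1*1445 + 33 = 1478.
  i=9: a_9=3, p_9 = 3*65883 + 64412 = 262061, q_9 = 3*1478 + 1445 = 5879.
  i=10: a_10=1, p_10 = 1*262061 + 65883 = 327944, q_10 = 1*5879 + 1478 = 7357.
  i=11: a_11=2, p_11 = 2*327944 + 262061 = 917949, q_11 = 2*7357 + 5879 = 20593.
  i=12: a_12=1, p_12 = 1*917949 + 327944 = 1245893, q_12 = 1*20593 + 7357 = 27950.
  i=13: a_13=1, p_13 = 1*1245893 + 917949 = 2163842, q_13 = 1*27950 + 20593 = 48543.
Check: 2163842^2 - 1987*48543^2 = 4682212200964 - 4682212200963 = 1, so (x, y) = (2163842, 48543) solves the equation, and by the theorem it is the least positive solution.

(x, y) = (2163842, 48543)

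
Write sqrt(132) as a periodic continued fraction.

[11; (2, 22)]

Write x_i = (sqrt(132) + m_i)/d_i with (m_0, d_0) = (0, 1). a_0 = floor(sqrt(132)) = 11, since 11^2 = 121 <= 132 < 144 = 12^2.
Iterate m_{i+1} = d_i*a_i - m_i, d_{i+1} = (132 - m_{i+1}^2)/d_i, a_{i+1} = floor((a_0 + m_{i+1})/d_{i+1}):
  m_1 = 1*11 - 0 = 11, d_1 = (132 - 11^2)/1 = 11/1 = 11, a_1 = floor((11 + 11)/11) = 2.
  m_2 = 11*2 - 11 = 11, d_2 = (132 - 11^2)/11 = 11/11 = 1, a_2 = floor((11 + 11)/1) = 22.
  m_3 = 1*22 - 11 = 11, d_3 = (132 - 11^2)/1 = 11/1 = 11: (m_3, d_3) = (m_1, d_1) = (11, 11), so from here the quotients repeat a_1, a_2; the period length is 2.
Hence the expansion of sqrt(132) is a_0 = 11 followed by the repeating block 2, 22 (period 2).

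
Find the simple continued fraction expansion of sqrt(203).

[14; (4, 28)]

Write x_i = (sqrt(203) + m_i)/d_i with (m_0, d_0) = (0, 1). a_0 = floor(sqrt(203)) = 14, since 14^2 = 196 <= 203 < 225 = 15^2.
Iterate m_{i+1} = d_i*a_i - m_i, d_{i+1} = (203 - m_{i+1}^2)/d_i, a_{i+1} = floor((a_0 + m_{i+1})/d_{i+1}):
  m_1 = 1*14 - 0 = 14, d_1 = (203 - 14^2)/1 = 7/1 = 7, a_1 = floor((14 + 14)/7) = 4.
  m_2 = 7*4 - 14 = 14, d_2 = (203 - 14^2)/7 = 7/7 = 1, a_2 = floor((14 + 14)/1) = 28.
  m_3 = 1*28 - 14 = 14, d_3 = (203 - 14^2)/1 = 7/1 = 7: (m_3, d_3) = (m_1, d_1) = (14, 7), so from here the quotients repeat a_1, a_2; the period length is 2.
Hence the expansion of sqrt(203) is a_0 = 14 followed by the repeating block 4, 28 (period 2).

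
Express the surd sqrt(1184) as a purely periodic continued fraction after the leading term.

Write x_i = (sqrt(1184) + m_i)/d_i with (m_0, d_0) = (0, 1). a_0 = floor(sqrt(1184)) = 34, since 34^2 = 1156 <= 1184 < 1225 = 35^2.
Iterate m_{i+1} = d_i*a_i - m_i, d_{i+1} = (1184 - m_{i+1}^2)/d_i, a_{i+1} = floor((a_0 + m_{i+1})/d_{i+1}):
  m_1 = 1*34 - 0 = 34, d_1 = (1184 - 34^2)/1 = 28/1 = 28, a_1 = floor((34 + 34)/28) = 2.
  m_2 = 28*2 - 34 = 22, d_2 = (1184 - 22^2)/28 = 700/28 = 25, a_2 = floor((34 + 22)/25) = 2.
  m_3 = 25*2 - 22 = 28, d_3 = (1184 - 28^2)/25 = 400/25 = 16, a_3 = floor((34 + 28)/16) = 3.
  m_4 = 16*3 - 28 = 20, d_4 = (1184 - 20^2)/16 = 784/16 = 49, a_4 = floor((34 + 20)/49) = 1.
  m_5 = 49*1 - 20 = 29, d_5 = (1184 - 29^2)/49 = 343/49 = 7, a_5 = floor((34 + 29)/7) = 9.
  m_6 = 7*9 - 29 = 34, d_6 = (1184 - 34^2)/7 = 28/7 = 4, a_6 = floor((34 + 34)/4) = 17.
  m_7 = 4*17 - 34 = 34, d_7 = (1184 - 34^2)/4 = 28/4 = 7, a_7 = floor((34 + 34)/7) = 9.
  m_8 = 7*9 - 34 = 29, d_8 = (1184 - 29^2)/7 = 343/7 = 49, a_8 = floor((34 + 29)/49) = 1.
  m_9 = 49*1 - 29 = 20, d_9 = (1184 - 20^2)/49 = 784/49 = 16, a_9 = floor((34 + 20)/16) = 3.
  m_10 = 16*3 - 20 = 28, d_10 = (1184 - 28^2)/16 = 400/16 = 25, a_10 = floor((34 + 28)/25) = 2.
  m_11 = 25*2 - 28 = 22, d_11 = (1184 - 22^2)/25 = 700/25 = 28, a_11 = floor((34 + 22)/28) = 2.
  m_12 = 28*2 - 22 = 34, d_12 = (1184 - 34^2)/28 = 28/28 = 1, a_12 = floor((34 + 34)/1) = 68.
  m_13 = 1*68 - 34 = 34, d_13 = (1184 - 34^2)/1 = 28/1 = 28: (m_13, d_13) = (m_1, d_1) = (34, 28), so from here the quotients repeat a_1, ..., a_12; the period length is 12.
Hence the expansion of sqrt(1184) is a_0 = 34 followed by the repeating block 2, 2, 3, 1, 9, 17, 9, 1, 3, 2, 2, 68 (period 12).

[34; (2, 2, 3, 1, 9, 17, 9, 1, 3, 2, 2, 68)]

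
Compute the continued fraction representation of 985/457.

[2; 6, 2, 3, 2, 4]

Run the Euclidean algorithm on 985 and 457; the successive quotients are the partial quotients a_0, a_1, ... (each step inverts the fractional part left over by the previous one):
  985 = 2*457 + 71, so a_0 = 2.
  457 = 6*71 + 31, so a_1 = 6.
  71 = 2*31 + 9, so a_2 = 2.
  31 = 3*9 + 4, so a_3 = 3.
  9 = 2*4 + 1, so a_4 = 2.
  4 = 4*1 + 0, so a_5 = 4.
The remainder reaches 0 after 6 divisions, so the expansion has 6 partial quotients, read off in order.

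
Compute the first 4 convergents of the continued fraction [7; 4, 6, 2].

Using the convergent recurrence p_i = a_i*p_{i-1} + p_{i-2}, q_i = a_i*q_{i-1} + q_{i-2} with p_{-2}=0, p_{-1}=1, q_{-2}=1, q_{-1}=0:
  i=0: a_0=7, p_0 = 7*1 + 0 = 7, q_0 = 7*0 + 1 = 1.
  i=1: a_1=4, p_1 = 4*7 + 1 = 29, q_1 = 4*1 + 0 = 4.
  i=2: a_2=6, p_2 = 6*29 + 7 = 181, q_2 = 6*4 + 1 = 25.
  i=3: a_3=2, p_3 = 2*181 + 29 = 391, q_3 = 2*25 + 4 = 54.

7/1, 29/4, 181/25, 391/54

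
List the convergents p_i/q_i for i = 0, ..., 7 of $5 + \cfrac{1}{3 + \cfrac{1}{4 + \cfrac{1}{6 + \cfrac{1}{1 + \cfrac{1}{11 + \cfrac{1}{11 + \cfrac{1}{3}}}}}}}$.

5/1, 16/3, 69/13, 430/81, 499/94, 5919/1115, 65608/12359, 202743/38192

Using the convergent recurrence p_i = a_i*p_{i-1} + p_{i-2}, q_i = a_i*q_{i-1} + q_{i-2} with p_{-2}=0, p_{-1}=1, q_{-2}=1, q_{-1}=0:
  i=0: a_0=5, p_0 = 5*1 + 0 = 5, q_0 = 5*0 + 1 = 1.
  i=1: a_1=3, p_1 = 3*5 + 1 = 16, q_1 = 3*1 + 0 = 3.
  i=2: a_2=4, p_2 = 4*16 + 5 = 69, q_2 = 4*3 + 1 = 13.
  i=3: a_3=6, p_3 = 6*69 + 16 = 430, q_3 = 6*13 + 3 = 81.
  i=4: a_4=1, p_4 = 1*430 + 69 = 499, q_4 = 1*81 + 13 = 94.
  i=5: a_5=11, p_5 = 11*499 + 430 = 5919, q_5 = 11*94 + 81 = 1115.
  i=6: a_6=11, p_6 = 11*5919 + 499 = 65608, q_6 = 11*1115 + 94 = 12359.
  i=7: a_7=3, p_7 = 3*65608 + 5919 = 202743, q_7 = 3*12359 + 1115 = 38192.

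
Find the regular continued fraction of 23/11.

[2; 11]

Run the Euclidean algorithm on 23 and 11; the successive quotients are the partial quotients a_0, a_1, ... (each step inverts the fractional part left over by the previous one):
  23 = 2*11 + 1, so a_0 = 2.
  11 = 11*1 + 0, so a_1 = 11.
The remainder reaches 0 after 2 divisions, so the expansion has 2 partial quotients, read off in order.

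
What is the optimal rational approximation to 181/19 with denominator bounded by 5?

19/2

Expand x = 181/19 as a continued fraction with the Euclidean algorithm:
  181 = 9*19 + 10, so a_0 = 9.
  19 = 1*10 + 9, so a_1 = 1.
  10 = 1*9 + 1, so a_2 = 1.
  9 = 9*1 + 0, so a_3 = 9.
so x = [9; 1, 1, 9].
Convergents (p_i = a_i*p_{i-1} + p_{i-2}, q_i = a_i*q_{i-1} + q_{i-2} with p_{-2}=0, p_{-1}=1, q_{-2}=1, q_{-1}=0), until the denominator exceeds 5:
  i=0: a_0=9, p_0 = 9*1 + 0 = 9, q_0 = 9*0 + 1 = 1.
  i=1: a_1=1, p_1 = 1*9 + 1 = 10, q_1 = 1*1 + 0 = 1.
  i=2: a_2=1, p_2 = 1*10 + 9 = 19, q_2 = 1*1 + 1 = 2.
  i=3: a_3=9, p_3 = 9*19 + 10 = 181, q_3 = 9*2 + 1 = 19.
q_3 = 19 > 5, so the last convergent with denominator <= 5 is p_2/q_2 = 19/2.
The closest fraction with denominator <= 5 is either p_2/q_2 or the intermediate fraction (k*p_2 + p_1)/(k*q_2 + q_1) with the largest k >= 1 whose denominator stays <= 5; these approach x as k grows, and every other convergent or intermediate fraction in range is farther away.
Largest k: floor((5 - q_1)/q_2) = floor((5 - 1)/2) = 2.
That gives (2*19 + 10)/(2*2 + 1) = 48/5.
Compare the errors: |x - 19/2| = |181*2 - 19*19|/(19*2) = 1/38, and |x - 48/5| = |181*5 - 48*19|/(19*5) = 7/95.
Cross-multiplying, 1*95 = 95 < 266 = 7*38, so 1/38 is smaller: the convergent 19/2 is closer to x than 48/5.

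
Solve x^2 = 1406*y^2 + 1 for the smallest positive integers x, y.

First expand sqrt(1406) as a continued fraction. With x_i = (sqrt(1406) + m_i)/d_i and (m_0, d_0) = (0, 1): a_0 = floor(sqrt(1406)) = 37, since 37^2 = 1369 <= 1406 < 1444 = 38^2.
Iterate m_{i+1} = d_i*a_i - m_i, d_{i+1} = (1406 - m_{i+1}^2)/d_i, a_{i+1} = floor((a_0 + m_{i+1})/d_{i+1}):
  m_1 = 1*37 - 0 = 37, d_1 = (1406 - 37^2)/1 = 37/1 = 37, a_1 = floor((37 + 37)/37) = 2.
  m_2 = 37*2 - 37 = 37, d_2 = (1406 - 37^2)/37 = 37/37 = 1, a_2 = floor((37 + 37)/1) = 74.
  m_3 = 1*74 - 37 = 37, d_3 = (1406 - 37^2)/1 = 37/1 = 37: (m_3, d_3) = (m_1, d_1) = (37, 37), so from here the quotients repeat a_1, a_2; the period length is 2.
So sqrt(1406) = [37; (2, 74)] with period length k = 2.
k is even, so the fundamental solution of x^2 - 1406y^2 = 1 is (p_{k-1}, q_{k-1}) = (p_1, q_1); compute convergents through index 1.
Convergents (p_i = a_i*p_{i-1} + p_{i-2}, q_i = a_i*q_{i-1} + q_{i-2} with p_{-2}=0, p_{-1}=1, q_{-2}=1, q_{-1}=0):
  i=0: a_0=37, p_0 = 37*1 + 0 = 37, q_0 = 37*0 + 1 = 1.
  i=1: a_1=2, p_1 = 2*37 + 1 = 75, q_1 = 2*1 + 0 = 2.
Check: 75^2 - 1406*2^2 = 5625 - 5624 = 1, so (x, y) = (75, 2) solves the equation, and by the theorem it is the least positive solution.

(x, y) = (75, 2)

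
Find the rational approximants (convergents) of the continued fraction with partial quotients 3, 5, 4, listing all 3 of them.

Using the convergent recurrence p_i = a_i*p_{i-1} + p_{i-2}, q_i = a_i*q_{i-1} + q_{i-2} with p_{-2}=0, p_{-1}=1, q_{-2}=1, q_{-1}=0:
  i=0: a_0=3, p_0 = 3*1 + 0 = 3, q_0 = 3*0 + 1 = 1.
  i=1: a_1=5, p_1 = 5*3 + 1 = 16, q_1 = 5*1 + 0 = 5.
  i=2: a_2=4, p_2 = 4*16 + 3 = 67, q_2 = 4*5 + 1 = 21.

3/1, 16/5, 67/21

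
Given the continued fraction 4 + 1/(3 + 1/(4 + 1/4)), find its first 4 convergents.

4/1, 13/3, 56/13, 237/55

Using the convergent recurrence p_i = a_i*p_{i-1} + p_{i-2}, q_i = a_i*q_{i-1} + q_{i-2} with p_{-2}=0, p_{-1}=1, q_{-2}=1, q_{-1}=0:
  i=0: a_0=4, p_0 = 4*1 + 0 = 4, q_0 = 4*0 + 1 = 1.
  i=1: a_1=3, p_1 = 3*4 + 1 = 13, q_1 = 3*1 + 0 = 3.
  i=2: a_2=4, p_2 = 4*13 + 4 = 56, q_2 = 4*3 + 1 = 13.
  i=3: a_3=4, p_3 = 4*56 + 13 = 237, q_3 = 4*13 + 3 = 55.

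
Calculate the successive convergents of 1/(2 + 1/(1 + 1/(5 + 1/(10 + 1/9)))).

Using the convergent recurrence p_i = a_i*p_{i-1} + p_{i-2}, q_i = a_i*q_{i-1} + q_{i-2} with p_{-2}=0, p_{-1}=1, q_{-2}=1, q_{-1}=0:
  i=0: a_0=0, p_0 = 0*1 + 0 = 0, q_0 = 0*0 + 1 = 1.
  i=1: a_1=2, p_1 = 2*0 + 1 = 1, q_1 = 2*1 + 0 = 2.
  i=2: a_2=1, p_2 = 1*1 + 0 = 1, q_2 = 1*2 + 1 = 3.
  i=3: a_3=5, p_3 = 5*1 + 1 = 6, q_3 = 5*3 + 2 = 17.
  i=4: a_4=10, p_4 = 10*6 + 1 = 61, q_4 = 10*17 + 3 = 173.
  i=5: a_5=9, p_5 = 9*61 + 6 = 555, q_5 = 9*173 + 17 = 1574.

0/1, 1/2, 1/3, 6/17, 61/173, 555/1574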